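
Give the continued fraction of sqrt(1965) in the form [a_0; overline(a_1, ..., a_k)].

[44; overline(3, 21, 1, 4, 1, 21, 3, 88)]

Write x_i = (sqrt(1965) + m_i)/d_i with (m_0, d_0) = (0, 1). a_0 = floor(sqrt(1965)) = 44, since 44^2 = 1936 <= 1965 < 2025 = 45^2.
Iterate m_{i+1} = d_i*a_i - m_i, d_{i+1} = (1965 - m_{i+1}^2)/d_i, a_{i+1} = floor((a_0 + m_{i+1})/d_{i+1}):
  m_1 = 1*44 - 0 = 44, d_1 = (1965 - 44^2)/1 = 29/1 = 29, a_1 = floor((44 + 44)/29) = 3.
  m_2 = 29*3 - 44 = 43, d_2 = (1965 - 43^2)/29 = 116/29 = 4, a_2 = floor((44 + 43)/4) = 21.
  m_3 = 4*21 - 43 = 41, d_3 = (1965 - 41^2)/4 = 284/4 = 71, a_3 = floor((44 + 41)/71) = 1.
  m_4 = 71*1 - 41 = 30, d_4 = (1965 - 30^2)/71 = 1065/71 = 15, a_4 = floor((44 + 30)/15) = 4.
  m_5 = 15*4 - 30 = 30, d_5 = (1965 - 30^2)/15 = 1065/15 = 71, a_5 = floor((44 + 30)/71) = 1.
  m_6 = 71*1 - 30 = 41, d_6 = (1965 - 41^2)/71 = 284/71 = 4, a_6 = floor((44 + 41)/4) = 21.
  m_7 = 4*21 - 41 = 43, d_7 = (1965 - 43^2)/4 = 116/4 = 29, a_7 = floor((44 + 43)/29) = 3.
  m_8 = 29*3 - 43 = 44, d_8 = (1965 - 44^2)/29 = 29/29 = 1, a_8 = floor((44 + 44)/1) = 88.
  m_9 = 1*88 - 44 = 44, d_9 = (1965 - 44^2)/1 = 29/1 = 29: (m_9, d_9) = (m_1, d_1) = (44, 29), so from here the quotients repeat a_1, ..., a_8; the period length is 8.
Hence the expansion of sqrt(1965) is a_0 = 44 followed by the repeating block 3, 21, 1, 4, 1, 21, 3, 88 (period 8).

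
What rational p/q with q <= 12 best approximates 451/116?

35/9

Expand x = 451/116 as a continued fraction with the Euclidean algorithm:
  451 = 3*116 + 103, so a_0 = 3.
  116 = 1*103 + 13, so a_1 = 1.
  103 = 7*13 + 12, so a_2 = 7.
  13 = 1*12 + 1, so a_3 = 1.
  12 = 12*1 + 0, so a_4 = 12.
so x = [3; 1, 7, 1, 12].
Convergents (p_i = a_i*p_{i-1} + p_{i-2}, q_i = a_i*q_{i-1} + q_{i-2} with p_{-2}=0, p_{-1}=1, q_{-2}=1, q_{-1}=0), until the denominator exceeds 12:
  i=0: a_0=3, p_0 = 3*1 + 0 = 3, q_0 = 3*0 + 1 = 1.
  i=1: a_1=1, p_1 = 1*3 + 1 = 4, q_1 = 1*1 + 0 = 1.
  i=2: a_2=7, p_2 = 7*4 + 3 = 31, q_2 = 7*1 + 1 = 8.
  i=3: a_3=1, p_3 = 1*31 + 4 = 35, q_3 = 1*8 + 1 = 9.
  i=4: a_4=12, p_4 = 12*35 + 31 = 451, q_4 = 12*9 + 8 = 116.
q_4 = 116 > 12, so the last convergent with denominator <= 12 is p_3/q_3 = 35/9.
The closest fraction with denominator <= 12 is either p_3/q_3 or the intermediate fraction (k*p_3 + p_2)/(k*q_3 + q_2) with the largest k >= 1 whose denominator stays <= 12; these approach x as k grows, and every other convergent or intermediate fraction in range is farther away.
Largest k: floor((12 - q_2)/q_3) = floor((12 - 8)/9) = 0.
Since k = 0, no intermediate fraction beyond p_3/q_3 has denominator <= 12, so the convergent 35/9 is the closest (its error is |451*9 - 35*116|/(116*9) = 1/1044).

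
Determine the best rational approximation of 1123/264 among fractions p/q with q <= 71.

Expand x = 1123/264 as a continued fraction with the Euclidean algorithm:
  1123 = 4*264 + 67, so a_0 = 4.
  264 = 3*67 + 63, so a_1 = 3.
  67 = 1*63 + 4, so a_2 = 1.
  63 = 15*4 + 3, so a_3 = 15.
  4 = 1*3 + 1, so a_4 = 1.
  3 = 3*1 + 0, so a_5 = 3.
so x = [4; 3, 1, 15, 1, 3].
Convergents (p_i = a_i*p_{i-1} + p_{i-2}, q_i = a_i*q_{i-1} + q_{i-2} with p_{-2}=0, p_{-1}=1, q_{-2}=1, q_{-1}=0), until the denominator exceeds 71:
  i=0: a_0=4, p_0 = 4*1 + 0 = 4, q_0 = 4*0 + 1 = 1.
  i=1: a_1=3, p_1 = 3*4 + 1 = 13, q_1 = 3*1 + 0 = 3.
  i=2: a_2=1, p_2 = 1*13 + 4 = 17, q_2 = 1*3 + 1 = 4.
  i=3: a_3=15, p_3 = 15*17 + 13 = 268, q_3 = 15*4 + 3 = 63.
  i=4: a_4=1, p_4 = 1*268 + 17 = 285, q_4 = 1*63 + 4 = 67.
  i=5: a_5=3, p_5 = 3*285 + 268 = 1123, q_5 = 3*67 + 63 = 264.
q_5 = 264 > 71, so the last convergent with denominator <= 71 is p_4/q_4 = 285/67.
The closest fraction with denominator <= 71 is either p_4/q_4 or the intermediate fraction (k*p_4 + p_3)/(k*q_4 + q_3) with the largest k >= 1 whose denominator stays <= 71; these approach x as k grows, and every other convergent or intermediate fraction in range is farther away.
Largest k: floor((71 - q_3)/q_4) = floor((71 - 63)/67) = 0.
Since k = 0, no intermediate fraction beyond p_4/q_4 has denominator <= 71, so the convergent 285/67 is the closest (its error is |1123*67 - 285*264|/(264*67) = 1/17688).

285/67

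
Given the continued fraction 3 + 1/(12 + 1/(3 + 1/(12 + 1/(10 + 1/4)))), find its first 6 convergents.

Using the convergent recurrence p_i = a_i*p_{i-1} + p_{i-2}, q_i = a_i*q_{i-1} + q_{i-2} with p_{-2}=0, p_{-1}=1, q_{-2}=1, q_{-1}=0:
  i=0: a_0=3, p_0 = 3*1 + 0 = 3, q_0 = 3*0 + 1 = 1.
  i=1: a_1=12, p_1 = 12*3 + 1 = 37, q_1 = 12*1 + 0 = 12.
  i=2: a_2=3, p_2 = 3*37 + 3 = 114, q_2 = 3*12 + 1 = 37.
  i=3: a_3=12, p_3 = 12*114 + 37 = 1405, q_3 = 12*37 + 12 = 456.
  i=4: a_4=10, p_4 = 10*1405 + 114 = 14164, q_4 = 10*456 + 37 = 4597.
  i=5: a_5=4, p_5 = 4*14164 + 1405 = 58061, q_5 = 4*4597 + 456 = 18844.

3/1, 37/12, 114/37, 1405/456, 14164/4597, 58061/18844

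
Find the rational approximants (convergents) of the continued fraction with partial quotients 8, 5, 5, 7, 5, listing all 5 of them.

Using the convergent recurrence p_i = a_i*p_{i-1} + p_{i-2}, q_i = a_i*q_{i-1} + q_{i-2} with p_{-2}=0, p_{-1}=1, q_{-2}=1, q_{-1}=0:
  i=0: a_0=8, p_0 = 8*1 + 0 = 8, q_0 = 8*0 + 1 = 1.
  i=1: a_1=5, p_1 = 5*8 + 1 = 41, q_1 = 5*1 + 0 = 5.
  i=2: a_2=5, p_2 = 5*41 + 8 = 213, q_2 = 5*5 + 1 = 26.
  i=3: a_3=7, p_3 = 7*213 + 41 = 1532, q_3 = 7*26 + 5 = 187.
  i=4: a_4=5, p_4 = 5*1532 + 213 = 7873, q_4 = 5*187 + 26 = 961.

8/1, 41/5, 213/26, 1532/187, 7873/961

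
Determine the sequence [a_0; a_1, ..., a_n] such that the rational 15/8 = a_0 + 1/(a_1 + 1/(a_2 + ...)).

Run the Euclidean algorithm on 15 and 8; the successive quotients are the partial quotients a_0, a_1, ... (each step inverts the fractional part left over by the previous one):
  15 = 1*8 + 7, so a_0 = 1.
  8 = 1*7 + 1, so a_1 = 1.
  7 = 7*1 + 0, so a_2 = 7.
The remainder reaches 0 after 3 divisions, so the expansion has 3 partial quotients, read off in order.

[1; 1, 7]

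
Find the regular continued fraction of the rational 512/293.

[1; 1, 2, 1, 23, 1, 2]

Run the Euclidean algorithm on 512 and 293; the successive quotients are the partial quotients a_0, a_1, ... (each step inverts the fractional part left over by the previous one):
  512 = 1*293 + 219, so a_0 = 1.
  293 = 1*219 + 74, so a_1 = 1.
  219 = 2*74 + 71, so a_2 = 2.
  74 = 1*71 + 3, so a_3 = 1.
  71 = 23*3 + 2, so a_4 = 23.
  3 = 1*2 + 1, so a_5 = 1.
  2 = 2*1 + 0, so a_6 = 2.
The remainder reaches 0 after 7 divisions, so the expansion has 7 partial quotients, read off in order.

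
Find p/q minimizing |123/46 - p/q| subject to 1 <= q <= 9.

Expand x = 123/46 as a continued fraction with the Euclidean algorithm:
  123 = 2*46 + 31, so a_0 = 2.
  46 = 1*31 + 15, so a_1 = 1.
  31 = 2*15 + 1, so a_2 = 2.
  15 = 15*1 + 0, so a_3 = 15.
so x = [2; 1, 2, 15].
Convergents (p_i = a_i*p_{i-1} + p_{i-2}, q_i = a_i*q_{i-1} + q_{i-2} with p_{-2}=0, p_{-1}=1, q_{-2}=1, q_{-1}=0), until the denominator exceeds 9:
  i=0: a_0=2, p_0 = 2*1 + 0 = 2, q_0 = 2*0 + 1 = 1.
  i=1: a_1=1, p_1 = 1*2 + 1 = 3, q_1 = 1*1 + 0 = 1.
  i=2: a_2=2, p_2 = 2*3 + 2 = 8, q_2 = 2*1 + 1 = 3.
  i=3: a_3=15, p_3 = 15*8 + 3 = 123, q_3 = 15*3 + 1 = 46.
q_3 = 46 > 9, so the last convergent with denominator <= 9 is p_2/q_2 = 8/3.
The closest fraction with denominator <= 9 is either p_2/q_2 or the intermediate fraction (k*p_2 + p_1)/(k*q_2 + q_1) with the largest k >= 1 whose denominator stays <= 9; these approach x as k grows, and every other convergent or intermediate fraction in range is farther away.
Largest k: floor((9 - q_1)/q_2) = floor((9 - 1)/3) = 2.
That gives (2*8 + 3)/(2*3 + 1) = 19/7.
Compare the errors: |x - 8/3| = |123*3 - 8*46|/(46*3) = 1/138, and |x - 19/7| = |123*7 - 19*46|/(46*7) = 13/322.
Cross-multiplying, 1*322 = 322 < 1794 = 13*138, so 1/138 is smaller: the convergent 8/3 is closer to x than 19/7.

8/3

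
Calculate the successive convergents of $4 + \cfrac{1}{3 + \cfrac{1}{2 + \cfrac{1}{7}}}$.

4/1, 13/3, 30/7, 223/52

Using the convergent recurrence p_i = a_i*p_{i-1} + p_{i-2}, q_i = a_i*q_{i-1} + q_{i-2} with p_{-2}=0, p_{-1}=1, q_{-2}=1, q_{-1}=0:
  i=0: a_0=4, p_0 = 4*1 + 0 = 4, q_0 = 4*0 + 1 = 1.
  i=1: a_1=3, p_1 = 3*4 + 1 = 13, q_1 = 3*1 + 0 = 3.
  i=2: a_2=2, p_2 = 2*13 + 4 = 30, q_2 = 2*3 + 1 = 7.
  i=3: a_3=7, p_3 = 7*30 + 13 = 223, q_3 = 7*7 + 3 = 52.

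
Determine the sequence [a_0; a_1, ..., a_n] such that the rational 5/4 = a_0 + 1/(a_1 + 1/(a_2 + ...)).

Run the Euclidean algorithm on 5 and 4; the successive quotients are the partial quotients a_0, a_1, ... (each step inverts the fractional part left over by the previous one):
  5 = 1*4 + 1, so a_0 = 1.
  4 = 4*1 + 0, so a_1 = 4.
The remainder reaches 0 after 2 divisions, so the expansion has 2 partial quotients, read off in order.

[1; 4]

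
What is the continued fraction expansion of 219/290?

Run the Euclidean algorithm on 219 and 290; the successive quotients are the partial quotients a_0, a_1, ... (each step inverts the fractional part left over by the previous one):
  219 = 0*290 + 219, so a_0 = 0.
  290 = 1*219 + 71, so a_1 = 1.
  219 = 3*71 + 6, so a_2 = 3.
  71 = 11*6 + 5, so a_3 = 11.
  6 = 1*5 + 1, so a_4 = 1.
  5 = 5*1 + 0, so a_5 = 5.
The remainder reaches 0 after 6 divisions, so the expansion has 6 partial quotients, read off in order.

[0; 1, 3, 11, 1, 5]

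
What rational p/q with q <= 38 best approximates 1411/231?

Expand x = 1411/231 as a continued fraction with the Euclidean algorithm:
  1411 = 6*231 + 25, so a_0 = 6.
  231 = 9*25 + 6, so a_1 = 9.
  25 = 4*6 + 1, so a_2 = 4.
  6 = 6*1 + 0, so a_3 = 6.
so x = [6; 9, 4, 6].
Convergents (p_i = a_i*p_{i-1} + p_{i-2}, q_i = a_i*q_{i-1} + q_{i-2} with p_{-2}=0, p_{-1}=1, q_{-2}=1, q_{-1}=0), until the denominator exceeds 38:
  i=0: a_0=6, p_0 = 6*1 + 0 = 6, q_0 = 6*0 + 1 = 1.
  i=1: a_1=9, p_1 = 9*6 + 1 = 55, q_1 = 9*1 + 0 = 9.
  i=2: a_2=4, p_2 = 4*55 + 6 = 226, q_2 = 4*9 + 1 = 37.
  i=3: a_3=6, p_3 = 6*226 + 55 = 1411, q_3 = 6*37 + 9 = 231.
q_3 = 231 > 38, so the last convergent with denominator <= 38 is p_2/q_2 = 226/37.
The closest fraction with denominator <= 38 is either p_2/q_2 or the intermediate fraction (k*p_2 + p_1)/(k*q_2 + q_1) with the largest k >= 1 whose denominator stays <= 38; these approach x as k grows, and every other convergent or intermediate fraction in range is farther away.
Largest k: floor((38 - q_1)/q_2) = floor((38 - 9)/37) = 0.
Since k = 0, no intermediate fraction beyond p_2/q_2 has denominator <= 38, so the convergent 226/37 is the closest (its error is |1411*37 - 226*231|/(231*37) = 1/8547).

226/37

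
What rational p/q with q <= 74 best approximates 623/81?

523/68

Expand x = 623/81 as a continued fraction with the Euclidean algorithm:
  623 = 7*81 + 56, so a_0 = 7.
  81 = 1*56 + 25, so a_1 = 1.
  56 = 2*25 + 6, so a_2 = 2.
  25 = 4*6 + 1, so a_3 = 4.
  6 = 6*1 + 0, so a_4 = 6.
so x = [7; 1, 2, 4, 6].
Convergents (p_i = a_i*p_{i-1} + p_{i-2}, q_i = a_i*q_{i-1} + q_{i-2} with p_{-2}=0, p_{-1}=1, q_{-2}=1, q_{-1}=0), until the denominator exceeds 74:
  i=0: a_0=7, p_0 = 7*1 + 0 = 7, q_0 = 7*0 + 1 = 1.
  i=1: a_1=1, p_1 = 1*7 + 1 = 8, q_1 = 1*1 + 0 = 1.
  i=2: a_2=2, p_2 = 2*8 + 7 = 23, q_2 = 2*1 + 1 = 3.
  i=3: a_3=4, p_3 = 4*23 + 8 = 100, q_3 = 4*3 + 1 = 13.
  i=4: a_4=6, p_4 = 6*100 + 23 = 623, q_4 = 6*13 + 3 = 81.
q_4 = 81 > 74, so the last convergent with denominator <= 74 is p_3/q_3 = 100/13.
The closest fraction with denominator <= 74 is either p_3/q_3 or the intermediate fraction (k*p_3 + p_2)/(k*q_3 + q_2) with the largest k >= 1 whose denominator stays <= 74; these approach x as k grows, and every other convergent or intermediate fraction in range is farther away.
Largest k: floor((74 - q_2)/q_3) = floor((74 - 3)/13) = 5.
That gives (5*100 + 23)/(5*13 + 3) = 523/68.
Compare the errors: |x - 100/13| = |623*13 - 100*81|/(81*13) = 1/1053, and |x - 523/68| = |623*68 - 523*81|/(81*68) = 1/5508.
Cross-multiplying, 1*1053 = 1053 < 5508 = 1*5508, so 1/5508 is smaller: the intermediate fraction 523/68 is closer to x than 100/13.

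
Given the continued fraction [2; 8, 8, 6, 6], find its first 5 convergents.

Using the convergent recurrence p_i = a_i*p_{i-1} + p_{i-2}, q_i = a_i*q_{i-1} + q_{i-2} with p_{-2}=0, p_{-1}=1, q_{-2}=1, q_{-1}=0:
  i=0: a_0=2, p_0 = 2*1 + 0 = 2, q_0 = 2*0 + 1 = 1.
  i=1: a_1=8, p_1 = 8*2 + 1 = 17, q_1 = 8*1 + 0 = 8.
  i=2: a_2=8, p_2 = 8*17 + 2 = 138, q_2 = 8*8 + 1 = 65.
  i=3: a_3=6, p_3 = 6*138 + 17 = 845, q_3 = 6*65 + 8 = 398.
  i=4: a_4=6, p_4 = 6*845 + 138 = 5208, q_4 = 6*398 + 65 = 2453.

2/1, 17/8, 138/65, 845/398, 5208/2453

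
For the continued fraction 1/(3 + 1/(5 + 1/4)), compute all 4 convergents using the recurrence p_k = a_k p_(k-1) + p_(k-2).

Using the convergent recurrence p_i = a_i*p_{i-1} + p_{i-2}, q_i = a_i*q_{i-1} + q_{i-2} with p_{-2}=0, p_{-1}=1, q_{-2}=1, q_{-1}=0:
  i=0: a_0=0, p_0 = 0*1 + 0 = 0, q_0 = 0*0 + 1 = 1.
  i=1: a_1=3, p_1 = 3*0 + 1 = 1, q_1 = 3*1 + 0 = 3.
  i=2: a_2=5, p_2 = 5*1 + 0 = 5, q_2 = 5*3 + 1 = 16.
  i=3: a_3=4, p_3 = 4*5 + 1 = 21, q_3 = 4*16 + 3 = 67.

0/1, 1/3, 5/16, 21/67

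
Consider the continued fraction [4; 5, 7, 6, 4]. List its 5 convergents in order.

4/1, 21/5, 151/36, 927/221, 3859/920

Using the convergent recurrence p_i = a_i*p_{i-1} + p_{i-2}, q_i = a_i*q_{i-1} + q_{i-2} with p_{-2}=0, p_{-1}=1, q_{-2}=1, q_{-1}=0:
  i=0: a_0=4, p_0 = 4*1 + 0 = 4, q_0 = 4*0 + 1 = 1.
  i=1: a_1=5, p_1 = 5*4 + 1 = 21, q_1 = 5*1 + 0 = 5.
  i=2: a_2=7, p_2 = 7*21 + 4 = 151, q_2 = 7*5 + 1 = 36.
  i=3: a_3=6, p_3 = 6*151 + 21 = 927, q_3 = 6*36 + 5 = 221.
  i=4: a_4=4, p_4 = 4*927 + 151 = 3859, q_4 = 4*221 + 36 = 920.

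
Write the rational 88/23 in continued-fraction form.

[3; 1, 4, 1, 3]

Run the Euclidean algorithm on 88 and 23; the successive quotients are the partial quotients a_0, a_1, ... (each step inverts the fractional part left over by the previous one):
  88 = 3*23 + 19, so a_0 = 3.
  23 = 1*19 + 4, so a_1 = 1.
  19 = 4*4 + 3, so a_2 = 4.
  4 = 1*3 + 1, so a_3 = 1.
  3 = 3*1 + 0, so a_4 = 3.
The remainder reaches 0 after 5 divisions, so the expansion has 5 partial quotients, read off in order.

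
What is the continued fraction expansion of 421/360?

Run the Euclidean algorithm on 421 and 360; the successive quotients are the partial quotients a_0, a_1, ... (each step inverts the fractional part left over by the previous one):
  421 = 1*360 + 61, so a_0 = 1.
  360 = 5*61 + 55, so a_1 = 5.
  61 = 1*55 + 6, so a_2 = 1.
  55 = 9*6 + 1, so a_3 = 9.
  6 = 6*1 + 0, so a_4 = 6.
The remainder reaches 0 after 5 divisions, so the expansion has 5 partial quotients, read off in order.

[1; 5, 1, 9, 6]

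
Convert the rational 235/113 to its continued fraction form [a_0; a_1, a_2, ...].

[2; 12, 1, 1, 4]

Run the Euclidean algorithm on 235 and 113; the successive quotients are the partial quotients a_0, a_1, ... (each step inverts the fractional part left over by the previous one):
  235 = 2*113 + 9, so a_0 = 2.
  113 = 12*9 + 5, so a_1 = 12.
  9 = 1*5 + 4, so a_2 = 1.
  5 = 1*4 + 1, so a_3 = 1.
  4 = 4*1 + 0, so a_4 = 4.
The remainder reaches 0 after 5 divisions, so the expansion has 5 partial quotients, read off in order.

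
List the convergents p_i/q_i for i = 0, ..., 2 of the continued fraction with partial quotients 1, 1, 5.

Using the convergent recurrence p_i = a_i*p_{i-1} + p_{i-2}, q_i = a_i*q_{i-1} + q_{i-2} with p_{-2}=0, p_{-1}=1, q_{-2}=1, q_{-1}=0:
  i=0: a_0=1, p_0 = 1*1 + 0 = 1, q_0 = 1*0 + 1 = 1.
  i=1: a_1=1, p_1 = 1*1 + 1 = 2, q_1 = 1*1 + 0 = 1.
  i=2: a_2=5, p_2 = 5*2 + 1 = 11, q_2 = 5*1 + 1 = 6.

1/1, 2/1, 11/6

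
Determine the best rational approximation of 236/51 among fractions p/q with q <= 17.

37/8

Expand x = 236/51 as a continued fraction with the Euclidean algorithm:
  236 = 4*51 + 32, so a_0 = 4.
  51 = 1*32 + 19, so a_1 = 1.
  32 = 1*19 + 13, so a_2 = 1.
  19 = 1*13 + 6, so a_3 = 1.
  13 = 2*6 + 1, so a_4 = 2.
  6 = 6*1 + 0, so a_5 = 6.
so x = [4; 1, 1, 1, 2, 6].
Convergents (p_i = a_i*p_{i-1} + p_{i-2}, q_i = a_i*q_{i-1} + q_{i-2} with p_{-2}=0, p_{-1}=1, q_{-2}=1, q_{-1}=0), until the denominator exceeds 17:
  i=0: a_0=4, p_0 = 4*1 + 0 = 4, q_0 = 4*0 + 1 = 1.
  i=1: a_1=1, p_1 = 1*4 + 1 = 5, q_1 = 1*1 + 0 = 1.
  i=2: a_2=1, p_2 = 1*5 + 4 = 9, q_2 = 1*1 + 1 = 2.
  i=3: a_3=1, p_3 = 1*9 + 5 = 14, q_3 = 1*2 + 1 = 3.
  i=4: a_4=2, p_4 = 2*14 + 9 = 37, q_4 = 2*3 + 2 = 8.
  i=5: a_5=6, p_5 = 6*37 + 14 = 236, q_5 = 6*8 + 3 = 51.
q_5 = 51 > 17, so the last convergent with denominator <= 17 is p_4/q_4 = 37/8.
The closest fraction with denominator <= 17 is either p_4/q_4 or the intermediate fraction (k*p_4 + p_3)/(k*q_4 + q_3) with the largest k >= 1 whose denominator stays <= 17; these approach x as k grows, and every other convergent or intermediate fraction in range is farther away.
Largest k: floor((17 - q_3)/q_4) = floor((17 - 3)/8) = 1.
That gives (1*37 + 14)/(1*8 + 3) = 51/11.
Compare the errors: |x - 37/8| = |236*8 - 37*51|/(51*8) = 1/408, and |x - 51/11| = |236*11 - 51*51|/(51*11) = 5/561.
Cross-multiplying, 1*561 = 561 < 2040 = 5*408, so 1/408 is smaller: the convergent 37/8 is closer to x than 51/11.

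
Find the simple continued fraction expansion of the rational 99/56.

[1; 1, 3, 3, 4]

Run the Euclidean algorithm on 99 and 56; the successive quotients are the partial quotients a_0, a_1, ... (each step inverts the fractional part left over by the previous one):
  99 = 1*56 + 43, so a_0 = 1.
  56 = 1*43 + 13, so a_1 = 1.
  43 = 3*13 + 4, so a_2 = 3.
  13 = 3*4 + 1, so a_3 = 3.
  4 = 4*1 + 0, so a_4 = 4.
The remainder reaches 0 after 5 divisions, so the expansion has 5 partial quotients, read off in order.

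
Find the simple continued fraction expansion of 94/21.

Run the Euclidean algorithm on 94 and 21; the successive quotients are the partial quotients a_0, a_1, ... (each step inverts the fractional part left over by the previous one):
  94 = 4*21 + 10, so a_0 = 4.
  21 = 2*10 + 1, so a_1 = 2.
  10 = 10*1 + 0, so a_2 = 10.
The remainder reaches 0 after 3 divisions, so the expansion has 3 partial quotients, read off in order.

[4; 2, 10]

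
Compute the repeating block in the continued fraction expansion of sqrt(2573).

Write x_i = (sqrt(2573) + m_i)/d_i with (m_0, d_0) = (0, 1). a_0 = floor(sqrt(2573)) = 50, since 50^2 = 2500 <= 2573 < 2601 = 51^2.
Iterate m_{i+1} = d_i*a_i - m_i, d_{i+1} = (2573 - m_{i+1}^2)/d_i, a_{i+1} = floor((a_0 + m_{i+1})/d_{i+1}):
  m_1 = 1*50 - 0 = 50, d_1 = (2573 - 50^2)/1 = 73/1 = 73, a_1 = floor((50 + 50)/73) = 1.
  m_2 = 73*1 - 50 = 23, d_2 = (2573 - 23^2)/73 = 2044/73 = 28, a_2 = floor((50 + 23)/28) = 2.
  m_3 = 28*2 - 23 = 33, d_3 = (2573 - 33^2)/28 = 1484/28 = 53, a_3 = floor((50 + 33)/53) = 1.
  m_4 = 53*1 - 33 = 20, d_4 = (2573 - 20^2)/53 = 2173/53 = 41, a_4 = floor((50 + 20)/41) = 1.
  m_5 = 41*1 - 20 = 21, d_5 = (2573 - 21^2)/41 = 2132/41 = 52, a_5 = floor((50 + 21)/52) = 1.
  m_6 = 52*1 - 21 = 31, d_6 = (2573 - 31^2)/52 = 1612/52 = 31, a_6 = floor((50 + 31)/31) = 2.
  m_7 = 31*2 - 31 = 31, d_7 = (2573 - 31^2)/31 = 1612/31 = 52, a_7 = floor((50 + 31)/52) = 1.
  m_8 = 52*1 - 31 = 21, d_8 = (2573 - 21^2)/52 = 2132/52 = 41, a_8 = floor((50 + 21)/41) = 1.
  m_9 = 41*1 - 21 = 20, d_9 = (2573 - 20^2)/41 = 2173/41 = 53, a_9 = floor((50 + 20)/53) = 1.
  m_10 = 53*1 - 20 = 33, d_10 = (2573 - 33^2)/53 = 1484/53 = 28, a_10 = floor((50 + 33)/28) = 2.
  m_11 = 28*2 - 33 = 23, d_11 = (2573 - 23^2)/28 = 2044/28 = 73, a_11 = floor((50 + 23)/73) = 1.
  m_12 = 73*1 - 23 = 50, d_12 = (2573 - 50^2)/73 = 73/73 = 1, a_12 = floor((50 + 50)/1) = 100.
  m_13 = 1*100 - 50 = 50, d_13 = (2573 - 50^2)/1 = 73/1 = 73: (m_13, d_13) = (m_1, d_1) = (50, 73), so from here the quotients repeat a_1, ..., a_12; the period length is 12.
Hence the expansion of sqrt(2573) is a_0 = 50 followed by the repeating block 1, 2, 1, 1, 1, 2, 1, 1, 1, 2, 1, 100 (period 12).

[50; (1, 2, 1, 1, 1, 2, 1, 1, 1, 2, 1, 100)]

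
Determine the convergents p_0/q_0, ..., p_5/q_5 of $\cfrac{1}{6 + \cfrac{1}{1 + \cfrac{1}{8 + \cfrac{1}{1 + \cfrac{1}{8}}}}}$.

0/1, 1/6, 1/7, 9/62, 10/69, 89/614

Using the convergent recurrence p_i = a_i*p_{i-1} + p_{i-2}, q_i = a_i*q_{i-1} + q_{i-2} with p_{-2}=0, p_{-1}=1, q_{-2}=1, q_{-1}=0:
  i=0: a_0=0, p_0 = 0*1 + 0 = 0, q_0 = 0*0 + 1 = 1.
  i=1: a_1=6, p_1 = 6*0 + 1 = 1, q_1 = 6*1 + 0 = 6.
  i=2: a_2=1, p_2 = 1*1 + 0 = 1, q_2 = 1*6 + 1 = 7.
  i=3: a_3=8, p_3 = 8*1 + 1 = 9, q_3 = 8*7 + 6 = 62.
  i=4: a_4=1, p_4 = 1*9 + 1 = 10, q_4 = 1*62 + 7 = 69.
  i=5: a_5=8, p_5 = 8*10 + 9 = 89, q_5 = 8*69 + 62 = 614.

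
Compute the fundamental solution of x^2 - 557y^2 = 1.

First expand sqrt(557) as a continued fraction. With x_i = (sqrt(557) + m_i)/d_i and (m_0, d_0) = (0, 1): a_0 = floor(sqrt(557)) = 23, since 23^2 = 529 <= 557 < 576 = 24^2.
Iterate m_{i+1} = d_i*a_i - m_i, d_{i+1} = (557 - m_{i+1}^2)/d_i, a_{i+1} = floor((a_0 + m_{i+1})/d_{i+1}):
  m_1 = 1*23 - 0 = 23, d_1 = (557 - 23^2)/1 = 28/1 = 28, a_1 = floor((23 + 23)/28) = 1.
  m_2 = 28*1 - 23 = 5, d_2 = (557 - 5^2)/28 = 532/28 = 19, a_2 = floor((23 + 5)/19) = 1.
  m_3 = 19*1 - 5 = 14, d_3 = (557 - 14^2)/19 = 361/19 = 19, a_3 = floor((23 + 14)/19) = 1.
  m_4 = 19*1 - 14 = 5, d_4 = (557 - 5^2)/19 = 532/19 = 28, a_4 = floor((23 + 5)/28) = 1.
  m_5 = 28*1 - 5 = 23, d_5 = (557 - 23^2)/28 = 28/28 = 1, a_5 = floor((23 + 23)/1) = 46.
  m_6 = 1*46 - 23 = 23, d_6 = (557 - 23^2)/1 = 28/1 = 28: (m_6, d_6) = (m_1, d_1) = (23, 28), so from here the quotients repeat a_1, ..., a_5; the period length is 5.
So sqrt(557) = [23; (1, 1, 1, 1, 46)] with period length k = 5.
k is odd, so (p_{k-1}, q_{k-1}) only solves x^2 - 557y^2 = -1 and the fundamental solution of x^2 - 557y^2 = 1 is (p_{2k-1}, q_{2k-1}) = (p_9, q_9); compute convergents through index 9, running through the period twice.
Convergents (p_i = a_i*p_{i-1} + p_{i-2}, q_i = a_i*q_{i-1} + q_{i-2} with p_{-2}=0, p_{-1}=1, q_{-2}=1, q_{-1}=0):
  i=0: a_0=23, p_0 = 23*1 + 0 = 23, q_0 = 23*0 + 1 = 1.
  i=1: a_1=1, p_1 = 1*23 + 1 = 24, q_1 = 1*1 + 0 = 1.
  i=2: a_2=1, p_2 = 1*24 + 23 = 47, q_2 = 1*1 + 1 = 2.
  i=3: a_3=1, p_3 = 1*47 + 24 = 71, q_3 = 1*2 + 1 = 3.
  i=4: a_4=1, p_4 = 1*71 + 47 = 118, q_4 = 1*3 + 2 = 5.
  i=5: a_5=46, p_5 = 46*118 + 71 = 5499, q_5 = 46*5 + 3 = 233.
  i=6: a_6=1, p_6 = 1*5499 + 118 = 5617, q_6 = 1*233 + 5 = 238.
  i=7: a_7=1, p_7 = 1*5617 + 5499 = 11116, q_7 = 1*238 + 233 = 471.
  i=8: a_8=1, p_8 = 1*11116 + 5617 = 16733, q_8 = 1*471 + 238 = 709.
  i=9: a_9=1, p_9 = 1*16733 + 11116 = 27849, q_9 = 1*709 + 471 = 1180.
Indeed p_4^2 - 557*q_4^2 = 13924 - 13925 = -1, not +1.
Check: 27849^2 - 557*1180^2 = 775566801 - 775566800 = 1, so (x, y) = (27849, 1180) solves the equation, and by the theorem it is the least positive solution.

(x, y) = (27849, 1180)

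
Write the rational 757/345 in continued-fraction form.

Run the Euclidean algorithm on 757 and 345; the successive quotients are the partial quotients a_0, a_1, ... (each step inverts the fractional part left over by the previous one):
  757 = 2*345 + 67, so a_0 = 2.
  345 = 5*67 + 10, so a_1 = 5.
  67 = 6*10 + 7, so a_2 = 6.
  10 = 1*7 + 3, so a_3 = 1.
  7 = 2*3 + 1, so a_4 = 2.
  3 = 3*1 + 0, so a_5 = 3.
The remainder reaches 0 after 6 divisions, so the expansion has 6 partial quotients, read off in order.

[2; 5, 6, 1, 2, 3]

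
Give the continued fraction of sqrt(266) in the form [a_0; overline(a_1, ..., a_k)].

Write x_i = (sqrt(266) + m_i)/d_i with (m_0, d_0) = (0, 1). a_0 = floor(sqrt(266)) = 16, since 16^2 = 256 <= 266 < 289 = 17^2.
Iterate m_{i+1} = d_i*a_i - m_i, d_{i+1} = (266 - m_{i+1}^2)/d_i, a_{i+1} = floor((a_0 + m_{i+1})/d_{i+1}):
  m_1 = 1*16 - 0 = 16, d_1 = (266 - 16^2)/1 = 10/1 = 10, a_1 = floor((16 + 16)/10) = 3.
  m_2 = 10*3 - 16 = 14, d_2 = (266 - 14^2)/10 = 70/10 = 7, a_2 = floor((16 + 14)/7) = 4.
  m_3 = 7*4 - 14 = 14, d_3 = (266 - 14^2)/7 = 70/7 = 10, a_3 = floor((16 + 14)/10) = 3.
  m_4 = 10*3 - 14 = 16, d_4 = (266 - 16^2)/10 = 10/10 = 1, a_4 = floor((16 + 16)/1) = 32.
  m_5 = 1*32 - 16 = 16, d_5 = (266 - 16^2)/1 = 10/1 = 10: (m_5, d_5) = (m_1, d_1) = (16, 10), so from here the quotients repeat a_1, ..., a_4; the period length is 4.
Hence the expansion of sqrt(266) is a_0 = 16 followed by the repeating block 3, 4, 3, 32 (period 4).

[16; overline(3, 4, 3, 32)]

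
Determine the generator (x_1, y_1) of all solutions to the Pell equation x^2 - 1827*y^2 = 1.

(x, y) = (6497, 152)

First expand sqrt(1827) as a continued fraction. With x_i = (sqrt(1827) + m_i)/d_i and (m_0, d_0) = (0, 1): a_0 = floor(sqrt(1827)) = 42, since 42^2 = 1764 <= 1827 < 1849 = 43^2.
Iterate m_{i+1} = d_i*a_i - m_i, d_{i+1} = (1827 - m_{i+1}^2)/d_i, a_{i+1} = floor((a_0 + m_{i+1})/d_{i+1}):
  m_1 = 1*42 - 0 = 42, d_1 = (1827 - 42^2)/1 = 63/1 = 63, a_1 = floor((42 + 42)/63) = 1.
  m_2 = 63*1 - 42 = 21, d_2 = (1827 - 21^2)/63 = 1386/63 = 22, a_2 = floor((42 + 21)/22) = 2.
  m_3 = 22*2 - 21 = 23, d_3 = (1827 - 23^2)/22 = 1298/22 = 59, a_3 = floor((42 + 23)/59) = 1.
  m_4 = 59*1 - 23 = 36, d_4 = (1827 - 36^2)/59 = 531/59 = 9, a_4 = floor((42 + 36)/9) = 8.
  m_5 = 9*8 - 36 = 36, d_5 = (1827 - 36^2)/9 = 531/9 = 59, a_5 = floor((42 + 36)/59) = 1.
  m_6 = 59*1 - 36 = 23, d_6 = (1827 - 23^2)/59 = 1298/59 = 22, a_6 = floor((42 + 23)/22) = 2.
  m_7 = 22*2 - 23 = 21, d_7 = (1827 - 21^2)/22 = 1386/22 = 63, a_7 = floor((42 + 21)/63) = 1.
  m_8 = 63*1 - 21 = 42, d_8 = (1827 - 42^2)/63 = 63/63 = 1, a_8 = floor((42 + 42)/1) = 84.
  m_9 = 1*84 - 42 = 42, d_9 = (1827 - 42^2)/1 = 63/1 = 63: (m_9, d_9) = (m_1, d_1) = (42, 63), so from here the quotients repeat a_1, ..., a_8; the period length is 8.
So sqrt(1827) = [42; (1, 2, 1, 8, 1, 2, 1, 84)] with period length k = 8.
k is even, so the fundamental solution of x^2 - 1827y^2 = 1 is (p_{k-1}, q_{k-1}) = (p_7, q_7); compute convergents through index 7.
Convergents (p_i = a_i*p_{i-1} + p_{i-2}, q_i = a_i*q_{i-1} + q_{i-2} with p_{-2}=0, p_{-1}=1, q_{-2}=1, q_{-1}=0):
  i=0: a_0=42, p_0 = 42*1 + 0 = 42, q_0 = 42*0 + 1 = 1.
  i=1: a_1=1, p_1 = 1*42 + 1 = 43, q_1 = 1*1 + 0 = 1.
  i=2: a_2=2, p_2 = 2*43 + 42 = 128, q_2 = 2*1 + 1 = 3.
  i=3: a_3=1, p_3 = 1*128 + 43 = 171, q_3 = 1*3 + 1 = 4.
  i=4: a_4=8, p_4 = 8*171 + 128 = 1496, q_4 = 8*4 + 3 = 35.
  i=5: a_5=1, p_5 = 1*1496 + 171 = 1667, q_5 = 1*35 + 4 = 39.
  i=6: a_6=2, p_6 = 2*1667 + 1496 = 4830, q_6 = 2*39 + 35 = 113.
  i=7: a_7=1, p_7 = 1*4830 + 1667 = 6497, q_7 = 1*113 + 39 = 152.
Check: 6497^2 - 1827*152^2 = 42211009 - 42211008 = 1, so (x, y) = (6497, 152) solves the equation, and by the theorem it is the least positive solution.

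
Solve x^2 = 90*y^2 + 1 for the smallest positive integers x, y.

First expand sqrt(90) as a continued fraction. With x_i = (sqrt(90) + m_i)/d_i and (m_0, d_0) = (0, 1): a_0 = floor(sqrt(90)) = 9, since 9^2 = 81 <= 90 < 100 = 10^2.
Iterate m_{i+1} = d_i*a_i - m_i, d_{i+1} = (90 - m_{i+1}^2)/d_i, a_{i+1} = floor((a_0 + m_{i+1})/d_{i+1}):
  m_1 = 1*9 - 0 = 9, d_1 = (90 - 9^2)/1 = 9/1 = 9, a_1 = floor((9 + 9)/9) = 2.
  m_2 = 9*2 - 9 = 9, d_2 = (90 - 9^2)/9 = 9/9 = 1, a_2 = floor((9 + 9)/1) = 18.
  m_3 = 1*18 - 9 = 9, d_3 = (90 - 9^2)/1 = 9/1 = 9: (m_3, d_3) = (m_1, d_1) = (9, 9), so from here the quotients repeat a_1, a_2; the period length is 2.
So sqrt(90) = [9; (2, 18)] with period length k = 2.
k is even, so the fundamental solution of x^2 - 90y^2 = 1 is (p_{k-1}, q_{k-1}) = (p_1, q_1); compute convergents through index 1.
Convergents (p_i = a_i*p_{i-1} + p_{i-2}, q_i = a_i*q_{i-1} + q_{i-2} with p_{-2}=0, p_{-1}=1, q_{-2}=1, q_{-1}=0):
  i=0: a_0=9, p_0 = 9*1 + 0 = 9, q_0 = 9*0 + 1 = 1.
  i=1: a_1=2, p_1 = 2*9 + 1 = 19, q_1 = 2*1 + 0 = 2.
Check: 19^2 - 90*2^2 = 361 - 360 = 1, so (x, y) = (19, 2) solves the equation, and by the theorem it is the least positive solution.

(x, y) = (19, 2)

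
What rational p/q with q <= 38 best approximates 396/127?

Expand x = 396/127 as a continued fraction with the Euclidean algorithm:
  396 = 3*127 + 15, so a_0 = 3.
  127 = 8*15 + 7, so a_1 = 8.
  15 = 2*7 + 1, so a_2 = 2.
  7 = 7*1 + 0, so a_3 = 7.
so x = [3; 8, 2, 7].
Convergents (p_i = a_i*p_{i-1} + p_{i-2}, q_i = a_i*q_{i-1} + q_{i-2} with p_{-2}=0, p_{-1}=1, q_{-2}=1, q_{-1}=0), until the denominator exceeds 38:
  i=0: a_0=3, p_0 = 3*1 + 0 = 3, q_0 = 3*0 + 1 = 1.
  i=1: a_1=8, p_1 = 8*3 + 1 = 25, q_1 = 8*1 + 0 = 8.
  i=2: a_2=2, p_2 = 2*25 + 3 = 53, q_2 = 2*8 + 1 = 17.
  i=3: a_3=7, p_3 = 7*53 + 25 = 396, q_3 = 7*17 + 8 = 127.
q_3 = 127 > 38, so the last convergent with denominator <= 38 is p_2/q_2 = 53/17.
The closest fraction with denominator <= 38 is either p_2/q_2 or the intermediate fraction (k*p_2 + p_1)/(k*q_2 + q_1) with the largest k >= 1 whose denominator stays <= 38; these approach x as k grows, and every other convergent or intermediate fraction in range is farther away.
Largest k: floor((38 - q_1)/q_2) = floor((38 - 8)/17) = 1.
That gives (1*53 + 25)/(1*17 + 8) = 78/25.
Compare the errors: |x - 53/17| = |396*17 - 53*127|/(127*17) = 1/2159, and |x - 78/25| = |396*25 - 78*127|/(127*25) = 6/3175.
Cross-multiplying, 1*3175 = 3175 < 12954 = 6*2159, so 1/2159 is smaller: the convergent 53/17 is closer to x than 78/25.

53/17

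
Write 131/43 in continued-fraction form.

[3; 21, 2]

Run the Euclidean algorithm on 131 and 43; the successive quotients are the partial quotients a_0, a_1, ... (each step inverts the fractional part left over by the previous one):
  131 = 3*43 + 2, so a_0 = 3.
  43 = 21*2 + 1, so a_1 = 21.
  2 = 2*1 + 0, so a_2 = 2.
The remainder reaches 0 after 3 divisions, so the expansion has 3 partial quotients, read off in order.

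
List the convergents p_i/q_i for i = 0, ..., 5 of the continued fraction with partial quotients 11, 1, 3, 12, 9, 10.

Using the convergent recurrence p_i = a_i*p_{i-1} + p_{i-2}, q_i = a_i*q_{i-1} + q_{i-2} with p_{-2}=0, p_{-1}=1, q_{-2}=1, q_{-1}=0:
  i=0: a_0=11, p_0 = 11*1 + 0 = 11, q_0 = 11*0 + 1 = 1.
  i=1: a_1=1, p_1 = 1*11 + 1 = 12, q_1 = 1*1 + 0 = 1.
  i=2: a_2=3, p_2 = 3*12 + 11 = 47, q_2 = 3*1 + 1 = 4.
  i=3: a_3=12, p_3 = 12*47 + 12 = 576, q_3 = 12*4 + 1 = 49.
  i=4: a_4=9, p_4 = 9*576 + 47 = 5231, q_4 = 9*49 + 4 = 445.
  i=5: a_5=10, p_5 = 10*5231 + 576 = 52886, q_5 = 10*445 + 49 = 4499.

11/1, 12/1, 47/4, 576/49, 5231/445, 52886/4499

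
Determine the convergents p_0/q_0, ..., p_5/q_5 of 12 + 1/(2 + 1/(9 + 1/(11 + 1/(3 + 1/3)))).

12/1, 25/2, 237/19, 2632/211, 8133/652, 27031/2167

Using the convergent recurrence p_i = a_i*p_{i-1} + p_{i-2}, q_i = a_i*q_{i-1} + q_{i-2} with p_{-2}=0, p_{-1}=1, q_{-2}=1, q_{-1}=0:
  i=0: a_0=12, p_0 = 12*1 + 0 = 12, q_0 = 12*0 + 1 = 1.
  i=1: a_1=2, p_1 = 2*12 + 1 = 25, q_1 = 2*1 + 0 = 2.
  i=2: a_2=9, p_2 = 9*25 + 12 = 237, q_2 = 9*2 + 1 = 19.
  i=3: a_3=11, p_3 = 11*237 + 25 = 2632, q_3 = 11*19 + 2 = 211.
  i=4: a_4=3, p_4 = 3*2632 + 237 = 8133, q_4 = 3*211 + 19 = 652.
  i=5: a_5=3, p_5 = 3*8133 + 2632 = 27031, q_5 = 3*652 + 211 = 2167.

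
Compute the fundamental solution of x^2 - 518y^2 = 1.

First expand sqrt(518) as a continued fraction. With x_i = (sqrt(518) + m_i)/d_i and (m_0, d_0) = (0, 1): a_0 = floor(sqrt(518)) = 22, since 22^2 = 484 <= 518 < 529 = 23^2.
Iterate m_{i+1} = d_i*a_i - m_i, d_{i+1} = (518 - m_{i+1}^2)/d_i, a_{i+1} = floor((a_0 + m_{i+1})/d_{i+1}):
  m_1 = 1*22 - 0 = 22, d_1 = (518 - 22^2)/1 = 34/1 = 34, a_1 = floor((22 + 22)/34) = 1.
  m_2 = 34*1 - 22 = 12, d_2 = (518 - 12^2)/34 = 374/34 = 11, a_2 = floor((22 + 12)/11) = 3.
  m_3 = 11*3 - 12 = 21, d_3 = (518 - 21^2)/11 = 77/11 = 7, a_3 = floor((22 + 21)/7) = 6.
  m_4 = 7*6 - 21 = 21, d_4 = (518 - 21^2)/7 = 77/7 = 11, a_4 = floor((22 + 21)/11) = 3.
  m_5 = 11*3 - 21 = 12, d_5 = (518 - 12^2)/11 = 374/11 = 34, a_5 = floor((22 + 12)/34) = 1.
  m_6 = 34*1 - 12 = 22, d_6 = (518 - 22^2)/34 = 34/34 = 1, a_6 = floor((22 + 22)/1) = 44.
  m_7 = 1*44 - 22 = 22, d_7 = (518 - 22^2)/1 = 34/1 = 34: (m_7, d_7) = (m_1, d_1) = (22, 34), so from here the quotients repeat a_1, ..., a_6; the period length is 6.
So sqrt(518) = [22; (1, 3, 6, 3, 1, 44)] with period length k = 6.
k is even, so the fundamental solution of x^2 - 518y^2 = 1 is (p_{k-1}, q_{k-1}) = (p_5, q_5); compute convergents through index 5.
Convergents (p_i = a_i*p_{i-1} + p_{i-2}, q_i = a_i*q_{i-1} + q_{i-2} with p_{-2}=0, p_{-1}=1, q_{-2}=1, q_{-1}=0):
  i=0: a_0=22, p_0 = 22*1 + 0 = 22, q_0 = 22*0 + 1 = 1.
  i=1: a_1=1, p_1 = 1*22 + 1 = 23, q_1 = 1*1 + 0 = 1.
  i=2: a_2=3, p_2 = 3*23 + 22 = 91, q_2 = 3*1 + 1 = 4.
  i=3: a_3=6, p_3 = 6*91 + 23 = 569, q_3 = 6*4 + 1 = 25.
  i=4: a_4=3, p_4 = 3*569 + 91 = 1798, q_4 = 3*25 + 4 = 79.
  i=5: a_5=1, p_5 = 1*1798 + 569 = 2367, q_5 = 1*79 + 25 = 104.
Check: 2367^2 - 518*104^2 = 5602689 - 5602688 = 1, so (x, y) = (2367, 104) solves the equation, and by the theorem it is the least positive solution.

(x, y) = (2367, 104)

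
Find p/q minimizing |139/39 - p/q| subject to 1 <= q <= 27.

Expand x = 139/39 as a continued fraction with the Euclidean algorithm:
  139 = 3*39 + 22, so a_0 = 3.
  39 = 1*22 + 17, so a_1 = 1.
  22 = 1*17 + 5, so a_2 = 1.
  17 = 3*5 + 2, so a_3 = 3.
  5 = 2*2 + 1, so a_4 = 2.
  2 = 2*1 + 0, so a_5 = 2.
so x = [3; 1, 1, 3, 2, 2].
Convergents (p_i = a_i*p_{i-1} + p_{i-2}, q_i = a_i*q_{i-1} + q_{i-2} with p_{-2}=0, p_{-1}=1, q_{-2}=1, q_{-1}=0), until the denominator exceeds 27:
  i=0: a_0=3, p_0 = 3*1 + 0 = 3, q_0 = 3*0 + 1 = 1.
  i=1: a_1=1, p_1 = 1*3 + 1 = 4, q_1 = 1*1 + 0 = 1.
  i=2: a_2=1, p_2 = 1*4 + 3 = 7, q_2 = 1*1 + 1 = 2.
  i=3: a_3=3, p_3 = 3*7 + 4 = 25, q_3 = 3*2 + 1 = 7.
  i=4: a_4=2, p_4 = 2*25 + 7 = 57, q_4 = 2*7 + 2 = 16.
  i=5: a_5=2, p_5 = 2*57 + 25 = 139, q_5 = 2*16 + 7 = 39.
q_5 = 39 > 27, so the last convergent with denominator <= 27 is p_4/q_4 = 57/16.
The closest fraction with denominator <= 27 is either p_4/q_4 or the intermediate fraction (k*p_4 + p_3)/(k*q_4 + q_3) with the largest k >= 1 whose denominator stays <= 27; these approach x as k grows, and every other convergent or intermediate fraction in range is farther away.
Largest k: floor((27 - q_3)/q_4) = floor((27 - 7)/16) = 1.
That gives (1*57 + 25)/(1*16 + 7) = 82/23.
Compare the errors: |x - 57/16| = |139*16 - 57*39|/(39*16) = 1/624, and |x - 82/23| = |139*23 - 82*39|/(39*23) = 1/897.
Cross-multiplying, 1*624 = 624 < 897 = 1*897, so 1/897 is smaller: the intermediate fraction 82/23 is closer to x than 57/16.

82/23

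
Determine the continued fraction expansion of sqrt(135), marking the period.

Write x_i = (sqrt(135) + m_i)/d_i with (m_0, d_0) = (0, 1). a_0 = floor(sqrt(135)) = 11, since 11^2 = 121 <= 135 < 144 = 12^2.
Iterate m_{i+1} = d_i*a_i - m_i, d_{i+1} = (135 - m_{i+1}^2)/d_i, a_{i+1} = floor((a_0 + m_{i+1})/d_{i+1}):
  m_1 = 1*11 - 0 = 11, d_1 = (135 - 11^2)/1 = 14/1 = 14, a_1 = floor((11 + 11)/14) = 1.
  m_2 = 14*1 - 11 = 3, d_2 = (135 - 3^2)/14 = 126/14 = 9, a_2 = floor((11 + 3)/9) = 1.
  m_3 = 9*1 - 3 = 6, d_3 = (135 - 6^2)/9 = 99/9 = 11, a_3 = floor((11 + 6)/11) = 1.
  m_4 = 11*1 - 6 = 5, d_4 = (135 - 5^2)/11 = 110/11 = 10, a_4 = floor((11 + 5)/10) = 1.
  m_5 = 10*1 - 5 = 5, d_5 = (135 - 5^2)/10 = 110/10 = 11, a_5 = floor((11 + 5)/11) = 1.
  m_6 = 11*1 - 5 = 6, d_6 = (135 - 6^2)/11 = 99/11 = 9, a_6 = floor((11 + 6)/9) = 1.
  m_7 = 9*1 - 6 = 3, d_7 = (135 - 3^2)/9 = 126/9 = 14, a_7 = floor((11 + 3)/14) = 1.
  m_8 = 14*1 - 3 = 11, d_8 = (135 - 11^2)/14 = 14/14 = 1, a_8 = floor((11 + 11)/1) = 22.
  m_9 = 1*22 - 11 = 11, d_9 = (135 - 11^2)/1 = 14/1 = 14: (m_9, d_9) = (m_1, d_1) = (11, 14), so from here the quotients repeat a_1, ..., a_8; the period length is 8.
Hence the expansion of sqrt(135) is a_0 = 11 followed by the repeating block 1, 1, 1, 1, 1, 1, 1, 22 (period 8).

[11; (1, 1, 1, 1, 1, 1, 1, 22)]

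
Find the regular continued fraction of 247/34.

Run the Euclidean algorithm on 247 and 34; the successive quotients are the partial quotients a_0, a_1, ... (each step inverts the fractional part left over by the previous one):
  247 = 7*34 + 9, so a_0 = 7.
  34 = 3*9 + 7, so a_1 = 3.
  9 = 1*7 + 2, so a_2 = 1.
  7 = 3*2 + 1, so a_3 = 3.
  2 = 2*1 + 0, so a_4 = 2.
The remainder reaches 0 after 5 divisions, so the expansion has 5 partial quotients, read off in order.

[7; 3, 1, 3, 2]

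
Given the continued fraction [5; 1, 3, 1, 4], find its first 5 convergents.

Using the convergent recurrence p_i = a_i*p_{i-1} + p_{i-2}, q_i = a_i*q_{i-1} + q_{i-2} with p_{-2}=0, p_{-1}=1, q_{-2}=1, q_{-1}=0:
  i=0: a_0=5, p_0 = 5*1 + 0 = 5, q_0 = 5*0 + 1 = 1.
  i=1: a_1=1, p_1 = 1*5 + 1 = 6, q_1 = 1*1 + 0 = 1.
  i=2: a_2=3, p_2 = 3*6 + 5 = 23, q_2 = 3*1 + 1 = 4.
  i=3: a_3=1, p_3 = 1*23 + 6 = 29, q_3 = 1*4 + 1 = 5.
  i=4: a_4=4, p_4 = 4*29 + 23 = 139, q_4 = 4*5 + 4 = 24.

5/1, 6/1, 23/4, 29/5, 139/24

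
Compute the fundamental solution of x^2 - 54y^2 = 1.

First expand sqrt(54) as a continued fraction. With x_i = (sqrt(54) + m_i)/d_i and (m_0, d_0) = (0, 1): a_0 = floor(sqrt(54)) = 7, since 7^2 = 49 <= 54 < 64 = 8^2.
Iterate m_{i+1} = d_i*a_i - m_i, d_{i+1} = (54 - m_{i+1}^2)/d_i, a_{i+1} = floor((a_0 + m_{i+1})/d_{i+1}):
  m_1 = 1*7 - 0 = 7, d_1 = (54 - 7^2)/1 = 5/1 = 5, a_1 = floor((7 + 7)/5) = 2.
  m_2 = 5*2 - 7 = 3, d_2 = (54 - 3^2)/5 = 45/5 = 9, a_2 = floor((7 + 3)/9) = 1.
  m_3 = 9*1 - 3 = 6, d_3 = (54 - 6^2)/9 = 18/9 = 2, a_3 = floor((7 + 6)/2) = 6.
  m_4 = 2*6 - 6 = 6, d_4 = (54 - 6^2)/2 = 18/2 = 9, a_4 = floor((7 + 6)/9) = 1.
  m_5 = 9*1 - 6 = 3, d_5 = (54 - 3^2)/9 = 45/9 = 5, a_5 = floor((7 + 3)/5) = 2.
  m_6 = 5*2 - 3 = 7, d_6 = (54 - 7^2)/5 = 5/5 = 1, a_6 = floor((7 + 7)/1) = 14.
  m_7 = 1*14 - 7 = 7, d_7 = (54 - 7^2)/1 = 5/1 = 5: (m_7, d_7) = (m_1, d_1) = (7, 5), so from here the quotients repeat a_1, ..., a_6; the period length is 6.
So sqrt(54) = [7; (2, 1, 6, 1, 2, 14)] with period length k = 6.
k is even, so the fundamental solution of x^2 - 54y^2 = 1 is (p_{k-1}, q_{k-1}) = (p_5, q_5); compute convergents through index 5.
Convergents (p_i = a_i*p_{i-1} + p_{i-2}, q_i = a_i*q_{i-1} + q_{i-2} with p_{-2}=0, p_{-1}=1, q_{-2}=1, q_{-1}=0):
  i=0: a_0=7, p_0 = 7*1 + 0 = 7, q_0 = 7*0 + 1 = 1.
  i=1: a_1=2, p_1 = 2*7 + 1 = 15, q_1 = 2*1 + 0 = 2.
  i=2: a_2=1, p_2 = 1*15 + 7 = 22, q_2 = 1*2 + 1 = 3.
  i=3: a_3=6, p_3 = 6*22 + 15 = 147, q_3 = 6*3 + 2 = 20.
  i=4: a_4=1, p_4 = 1*147 + 22 = 169, q_4 = 1*20 + 3 = 23.
  i=5: a_5=2, p_5 = 2*169 + 147 = 485, q_5 = 2*23 + 20 = 66.
Check: 485^2 - 54*66^2 = 235225 - 235224 = 1, so (x, y) = (485, 66) solves the equation, and by the theorem it is the least positive solution.

(x, y) = (485, 66)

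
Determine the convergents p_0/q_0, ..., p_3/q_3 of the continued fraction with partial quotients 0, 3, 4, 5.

Using the convergent recurrence p_i = a_i*p_{i-1} + p_{i-2}, q_i = a_i*q_{i-1} + q_{i-2} with p_{-2}=0, p_{-1}=1, q_{-2}=1, q_{-1}=0:
  i=0: a_0=0, p_0 = 0*1 + 0 = 0, q_0 = 0*0 + 1 = 1.
  i=1: a_1=3, p_1 = 3*0 + 1 = 1, q_1 = 3*1 + 0 = 3.
  i=2: a_2=4, p_2 = 4*1 + 0 = 4, q_2 = 4*3 + 1 = 13.
  i=3: a_3=5, p_3 = 5*4 + 1 = 21, q_3 = 5*13 + 3 = 68.

0/1, 1/3, 4/13, 21/68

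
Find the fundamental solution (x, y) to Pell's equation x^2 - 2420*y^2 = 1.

(x, y) = (930249, 18910)

First expand sqrt(2420) as a continued fraction. With x_i = (sqrt(2420) + m_i)/d_i and (m_0, d_0) = (0, 1): a_0 = floor(sqrt(2420)) = 49, since 49^2 = 2401 <= 2420 < 2500 = 50^2.
Iterate m_{i+1} = d_i*a_i - m_i, d_{i+1} = (2420 - m_{i+1}^2)/d_i, a_{i+1} = floor((a_0 + m_{i+1})/d_{i+1}):
  m_1 = 1*49 - 0 = 49, d_1 = (2420 - 49^2)/1 = 19/1 = 19, a_1 = floor((49 + 49)/19) = 5.
  m_2 = 19*5 - 49 = 46, d_2 = (2420 - 46^2)/19 = 304/19 = 16, a_2 = floor((49 + 46)/16) = 5.
  m_3 = 16*5 - 46 = 34, d_3 = (2420 - 34^2)/16 = 1264/16 = 79, a_3 = floor((49 + 34)/79) = 1.
  m_4 = 79*1 - 34 = 45, d_4 = (2420 - 45^2)/79 = 395/79 = 5, a_4 = floor((49 + 45)/5) = 18.
  m_5 = 5*18 - 45 = 45, d_5 = (2420 - 45^2)/5 = 395/5 = 79, a_5 = floor((49 + 45)/79) = 1.
  m_6 = 79*1 - 45 = 34, d_6 = (2420 - 34^2)/79 = 1264/79 = 16, a_6 = floor((49 + 34)/16) = 5.
  m_7 = 16*5 - 34 = 46, d_7 = (2420 - 46^2)/16 = 304/16 = 19, a_7 = floor((49 + 46)/19) = 5.
  m_8 = 19*5 - 46 = 49, d_8 = (2420 - 49^2)/19 = 19/19 = 1, a_8 = floor((49 + 49)/1) = 98.
  m_9 = 1*98 - 49 = 49, d_9 = (2420 - 49^2)/1 = 19/1 = 19: (m_9, d_9) = (m_1, d_1) = (49, 19), so from here the quotients repeat a_1, ..., a_8; the period length is 8.
So sqrt(2420) = [49; (5, 5, 1, 18, 1, 5, 5, 98)] with period length k = 8.
k is even, so the fundamental solution of x^2 - 2420y^2 = 1 is (p_{k-1}, q_{k-1}) = (p_7, q_7); compute convergents through index 7.
Convergents (p_i = a_i*p_{i-1} + p_{i-2}, q_i = a_i*q_{i-1} + q_{i-2} with p_{-2}=0, p_{-1}=1, q_{-2}=1, q_{-1}=0):
  i=0: a_0=49, p_0 = 49*1 + 0 = 49, q_0 = 49*0 + 1 = 1.
  i=1: a_1=5, p_1 = 5*49 + 1 = 246, q_1 = 5*1 + 0 = 5.
  i=2: a_2=5, p_2 = 5*246 + 49 = 1279, q_2 = 5*5 + 1 = 26.
  i=3: a_3=1, p_3 = 1*1279 + 246 = 1525, q_3 = 1*26 + 5 = 31.
  i=4: a_4=18, p_4 = 18*1525 + 1279 = 28729, q_4 = 18*31 + 26 = 584.
  i=5: a_5=1, p_5 = 1*28729 + 1525 = 30254, q_5 = 1*584 + 31 = 615.
  i=6: a_6=5, p_6 = 5*30254 + 28729 = 179999, q_6 = 5*615 + 584 = 3659.
  i=7: a_7=5, p_7 = 5*179999 + 30254 = 930249, q_7 = 5*3659 + 615 = 18910.
Check: 930249^2 - 2420*18910^2 = 865363202001 - 865363202000 = 1, so (x, y) = (930249, 18910) solves the equation, and by the theorem it is the least positive solution.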